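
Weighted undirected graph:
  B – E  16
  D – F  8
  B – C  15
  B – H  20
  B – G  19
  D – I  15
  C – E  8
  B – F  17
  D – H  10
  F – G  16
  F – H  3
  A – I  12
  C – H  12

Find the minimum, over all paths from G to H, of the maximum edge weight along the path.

Checking several routes:
G → F → H: max(16, 3) = 16
G → F → B → E → C → H: max(16, 17, 16, 8, 12) = 17
G → F → B → C → H: max(16, 17, 15, 12) = 17
G → F → D → H: max(16, 8, 10) = 16
G → B → E → C → H: max(19, 16, 8, 12) = 19
G → B → C → H: max(19, 15, 12) = 19
Smallest bottleneck: 16.

16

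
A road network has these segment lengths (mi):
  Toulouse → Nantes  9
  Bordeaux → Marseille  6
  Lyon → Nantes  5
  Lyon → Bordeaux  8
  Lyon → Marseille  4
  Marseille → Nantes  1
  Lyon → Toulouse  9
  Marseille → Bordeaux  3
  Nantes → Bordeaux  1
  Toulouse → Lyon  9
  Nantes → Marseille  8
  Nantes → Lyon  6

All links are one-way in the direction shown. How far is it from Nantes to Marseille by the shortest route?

7

Routes from Nantes to Marseille:
Nantes → Marseille: 8
Nantes → Lyon → Bordeaux → Marseille: 6 + 8 + 6 = 20
Nantes → Bordeaux → Marseille: 1 + 6 = 7
Nantes → Lyon → Marseille: 6 + 4 = 10
Best route has total 7 mi.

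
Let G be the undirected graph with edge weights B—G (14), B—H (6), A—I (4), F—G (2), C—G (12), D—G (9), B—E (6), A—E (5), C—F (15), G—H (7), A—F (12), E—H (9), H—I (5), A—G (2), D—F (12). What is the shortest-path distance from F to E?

9

Some routes from F to E:
F → G → H → E: 2 + 7 + 9 = 18
F → A → E: 12 + 5 = 17
F → G → A → E: 2 + 2 + 5 = 9
Best route has total 9.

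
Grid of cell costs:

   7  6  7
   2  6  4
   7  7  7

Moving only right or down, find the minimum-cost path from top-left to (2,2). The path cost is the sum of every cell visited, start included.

One optimal route is [0,0] → [1,0] → [1,1] → [1,2] → [2,2].
Its cost is 7 + 2 + 6 + 4 + 7 = 26.

26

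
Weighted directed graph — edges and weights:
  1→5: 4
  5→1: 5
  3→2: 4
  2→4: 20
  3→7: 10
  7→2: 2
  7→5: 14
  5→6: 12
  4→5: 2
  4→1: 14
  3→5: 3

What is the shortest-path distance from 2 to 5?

Paths from 2 to 5:
2-4-5: 20 + 2 = 22
2-4-1-5: 20 + 14 + 4 = 38
The minimum is 22.

22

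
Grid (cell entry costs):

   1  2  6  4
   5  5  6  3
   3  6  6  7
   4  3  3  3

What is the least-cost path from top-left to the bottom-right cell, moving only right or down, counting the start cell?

Path (0,0) → (1,0) → (2,0) → (3,0) → (3,1) → (3,2) → (3,3): 1 + 5 + 3 + 4 + 3 + 3 + 3 = 22.
(Top row then right column would cost 26.)

22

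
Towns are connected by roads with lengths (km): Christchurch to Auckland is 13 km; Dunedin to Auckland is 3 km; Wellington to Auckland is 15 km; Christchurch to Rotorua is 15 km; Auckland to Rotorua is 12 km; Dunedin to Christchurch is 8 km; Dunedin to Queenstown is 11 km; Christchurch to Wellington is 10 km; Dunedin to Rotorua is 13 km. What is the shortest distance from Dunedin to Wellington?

A few of the Dunedin→Wellington routes:
Dunedin→Christchurch→Auckland→Wellington: 8 + 13 + 15 = 36
Dunedin→Rotorua→Christchurch→Wellington: 13 + 15 + 10 = 38
Dunedin→Auckland→Christchurch→Wellington: 3 + 13 + 10 = 26
Dunedin→Christchurch→Wellington: 8 + 10 = 18
Dunedin→Auckland→Wellington: 3 + 15 = 18
Shortest: 18 km.

18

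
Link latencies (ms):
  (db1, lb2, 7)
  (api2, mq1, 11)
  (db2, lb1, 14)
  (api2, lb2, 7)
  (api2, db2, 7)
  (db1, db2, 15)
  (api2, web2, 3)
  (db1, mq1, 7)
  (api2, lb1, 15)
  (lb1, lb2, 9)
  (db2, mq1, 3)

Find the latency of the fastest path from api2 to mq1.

A few of the api2→mq1 routes:
api2-db2-db1-mq1: 7 + 15 + 7 = 29
api2-mq1: 11
api2-db2-mq1: 7 + 3 = 10
api2-lb2-db1-db2-mq1: 7 + 7 + 15 + 3 = 32
api2-lb2-db1-mq1: 7 + 7 + 7 = 21
Best route has total 10 ms.

10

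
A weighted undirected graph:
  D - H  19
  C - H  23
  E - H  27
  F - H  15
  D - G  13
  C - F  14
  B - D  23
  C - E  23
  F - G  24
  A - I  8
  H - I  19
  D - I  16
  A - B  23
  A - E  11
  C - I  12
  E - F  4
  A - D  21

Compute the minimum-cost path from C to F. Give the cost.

Checking several routes:
C - F: 14
C - H - F: 23 + 15 = 38
C - I - H - F: 12 + 19 + 15 = 46
C - I - A - E - F: 12 + 8 + 11 + 4 = 35
C - E - F: 23 + 4 = 27
Best route has total 14.

14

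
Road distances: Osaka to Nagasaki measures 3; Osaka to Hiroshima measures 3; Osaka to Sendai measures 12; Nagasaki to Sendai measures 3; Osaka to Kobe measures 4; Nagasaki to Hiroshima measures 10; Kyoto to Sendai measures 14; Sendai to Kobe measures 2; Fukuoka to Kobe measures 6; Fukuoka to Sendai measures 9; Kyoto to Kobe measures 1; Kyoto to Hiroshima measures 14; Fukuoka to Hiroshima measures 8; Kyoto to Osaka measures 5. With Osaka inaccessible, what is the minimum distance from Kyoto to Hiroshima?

Comparing a few candidate routes:
Kyoto→Sendai→Nagasaki→Hiroshima: 14 + 3 + 10 = 27
Kyoto→Kobe→Fukuoka→Sendai→Nagasaki→Hiroshima: 1 + 6 + 9 + 3 + 10 = 29
Kyoto→Kobe→Fukuoka→Hiroshima: 1 + 6 + 8 = 15
Kyoto→Kobe→Sendai→Fukuoka→Hiroshima: 1 + 2 + 9 + 8 = 20
Kyoto→Kobe→Sendai→Nagasaki→Hiroshima: 1 + 2 + 3 + 10 = 16
Kyoto→Hiroshima: 14
The minimum is 14.

14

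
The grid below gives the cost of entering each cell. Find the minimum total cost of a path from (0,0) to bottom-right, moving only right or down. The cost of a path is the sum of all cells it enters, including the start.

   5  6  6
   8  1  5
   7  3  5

20

Cheapest: (0,0) → (0,1) → (1,1) → (2,1) → (2,2)
  5 + 6 + 1 + 3 + 5 = 20
For comparison, the top-then-right route costs 27.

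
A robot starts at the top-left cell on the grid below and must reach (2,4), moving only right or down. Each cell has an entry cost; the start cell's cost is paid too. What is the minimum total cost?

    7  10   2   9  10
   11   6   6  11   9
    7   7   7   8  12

52

Best path: r0c0 → r0c1 → r0c2 → r1c2 → r2c2 → r2c3 → r2c4
Cost: 7 + 10 + 2 + 6 + 7 + 8 + 12 = 52
(Top row then right column would cost 59.)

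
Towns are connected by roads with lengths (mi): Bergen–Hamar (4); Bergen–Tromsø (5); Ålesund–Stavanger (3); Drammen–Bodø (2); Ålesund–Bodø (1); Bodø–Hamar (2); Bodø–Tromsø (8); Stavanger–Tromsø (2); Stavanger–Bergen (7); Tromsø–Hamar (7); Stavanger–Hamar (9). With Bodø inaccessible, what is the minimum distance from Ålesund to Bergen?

A few of the Ålesund→Bergen routes:
Ålesund -> Stavanger -> Tromsø -> Hamar -> Bergen: 3 + 2 + 7 + 4 = 16
Ålesund -> Stavanger -> Hamar -> Bergen: 3 + 9 + 4 = 16
Ålesund -> Stavanger -> Bergen: 3 + 7 = 10
Ålesund -> Stavanger -> Tromsø -> Bergen: 3 + 2 + 5 = 10
Shortest: 10 mi.

10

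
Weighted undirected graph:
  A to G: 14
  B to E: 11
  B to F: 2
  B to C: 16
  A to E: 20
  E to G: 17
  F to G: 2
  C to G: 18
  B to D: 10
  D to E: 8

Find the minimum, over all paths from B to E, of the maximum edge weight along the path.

10

Checking several routes:
B -> E: max(11) = 11
B -> F -> G -> E: max(2, 2, 17) = 17
B -> D -> E: max(10, 8) = 10
B -> C -> G -> E: max(16, 18, 17) = 18
B -> C -> G -> A -> E: max(16, 18, 14, 20) = 20
Best route has worst link 10.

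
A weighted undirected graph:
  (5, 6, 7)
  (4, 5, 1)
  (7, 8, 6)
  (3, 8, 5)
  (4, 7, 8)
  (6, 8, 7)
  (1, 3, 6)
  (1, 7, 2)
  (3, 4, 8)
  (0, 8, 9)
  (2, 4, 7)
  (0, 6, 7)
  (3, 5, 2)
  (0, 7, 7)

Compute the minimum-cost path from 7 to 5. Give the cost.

Checking several routes:
7→4→5: 8 + 1 = 9
7→1→3→5: 2 + 6 + 2 = 10
7→8→3→5: 6 + 5 + 2 = 13
The minimum is 9.

9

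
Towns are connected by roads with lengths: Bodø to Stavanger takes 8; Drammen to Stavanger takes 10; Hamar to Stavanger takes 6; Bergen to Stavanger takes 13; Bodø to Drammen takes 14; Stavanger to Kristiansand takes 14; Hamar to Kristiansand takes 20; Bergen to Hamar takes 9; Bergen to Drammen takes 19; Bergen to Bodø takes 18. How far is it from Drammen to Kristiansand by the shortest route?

Comparing a few candidate routes:
Drammen → Bodø → Stavanger → Kristiansand: 14 + 8 + 14 = 36
Drammen → Stavanger → Kristiansand: 10 + 14 = 24
Drammen → Bergen → Stavanger → Kristiansand: 19 + 13 + 14 = 46
Drammen → Stavanger → Hamar → Kristiansand: 10 + 6 + 20 = 36
The minimum is 24.

24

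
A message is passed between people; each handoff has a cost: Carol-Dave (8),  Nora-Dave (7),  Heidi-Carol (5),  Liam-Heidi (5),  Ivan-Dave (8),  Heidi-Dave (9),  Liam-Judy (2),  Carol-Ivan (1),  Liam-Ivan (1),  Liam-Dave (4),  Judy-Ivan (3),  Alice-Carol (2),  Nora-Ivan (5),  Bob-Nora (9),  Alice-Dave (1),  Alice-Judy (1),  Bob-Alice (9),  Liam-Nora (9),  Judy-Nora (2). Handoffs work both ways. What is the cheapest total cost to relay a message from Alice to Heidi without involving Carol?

Some routes from Alice to Heidi avoiding Carol:
Alice -> Judy -> Liam -> Heidi: 1 + 2 + 5 = 8
Alice -> Dave -> Liam -> Heidi: 1 + 4 + 5 = 10
Alice -> Judy -> Ivan -> Liam -> Heidi: 1 + 3 + 1 + 5 = 10
Alice -> Dave -> Heidi: 1 + 9 = 10
Best route has total 8.

8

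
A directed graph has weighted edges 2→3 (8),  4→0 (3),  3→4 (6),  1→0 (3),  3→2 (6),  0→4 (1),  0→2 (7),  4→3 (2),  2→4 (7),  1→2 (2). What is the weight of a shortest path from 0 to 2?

Candidate routes:
0-4-3-2: 1 + 2 + 6 = 9
0-2: 7
The minimum is 7.

7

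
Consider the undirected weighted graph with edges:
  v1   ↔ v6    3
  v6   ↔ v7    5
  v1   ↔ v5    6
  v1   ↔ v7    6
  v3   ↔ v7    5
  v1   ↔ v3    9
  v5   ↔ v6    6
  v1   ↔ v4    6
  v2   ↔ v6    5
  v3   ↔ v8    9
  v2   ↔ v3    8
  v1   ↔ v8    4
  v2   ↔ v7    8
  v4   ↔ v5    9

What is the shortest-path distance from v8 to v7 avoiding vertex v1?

14

Candidate routes:
v8-v3-v2-v7: 9 + 8 + 8 = 25
v8-v3-v2-v6-v7: 9 + 8 + 5 + 5 = 27
v8-v3-v7: 9 + 5 = 14
Shortest: 14.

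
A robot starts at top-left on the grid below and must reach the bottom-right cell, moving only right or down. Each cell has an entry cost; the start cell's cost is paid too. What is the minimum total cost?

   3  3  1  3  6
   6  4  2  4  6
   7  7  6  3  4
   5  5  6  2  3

21

Path [0,0]→[0,1]→[0,2]→[1,2]→[1,3]→[2,3]→[3,3]→[3,4]: 3 + 3 + 1 + 2 + 4 + 3 + 2 + 3 = 21.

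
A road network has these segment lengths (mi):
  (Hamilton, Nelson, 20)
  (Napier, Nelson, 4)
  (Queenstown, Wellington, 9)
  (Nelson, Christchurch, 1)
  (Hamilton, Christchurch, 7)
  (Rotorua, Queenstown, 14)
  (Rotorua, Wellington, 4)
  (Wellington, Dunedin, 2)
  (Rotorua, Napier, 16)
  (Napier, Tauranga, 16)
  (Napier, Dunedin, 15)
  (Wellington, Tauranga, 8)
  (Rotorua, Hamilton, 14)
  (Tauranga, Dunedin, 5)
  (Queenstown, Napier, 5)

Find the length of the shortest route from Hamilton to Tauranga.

Some routes from Hamilton to Tauranga:
Hamilton-Rotorua-Wellington-Dunedin-Tauranga: 14 + 4 + 2 + 5 = 25
Hamilton-Christchurch-Nelson-Napier-Tauranga: 7 + 1 + 4 + 16 = 28
Hamilton-Christchurch-Nelson-Napier-Dunedin-Tauranga: 7 + 1 + 4 + 15 + 5 = 32
Hamilton-Rotorua-Wellington-Tauranga: 14 + 4 + 8 = 26
The minimum is 25 mi.

25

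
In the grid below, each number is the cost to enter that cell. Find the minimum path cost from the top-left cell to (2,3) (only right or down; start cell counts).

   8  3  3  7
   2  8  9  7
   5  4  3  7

Cheapest: (0,0)→(1,0)→(2,0)→(2,1)→(2,2)→(2,3)
  8 + 2 + 5 + 4 + 3 + 7 = 29

29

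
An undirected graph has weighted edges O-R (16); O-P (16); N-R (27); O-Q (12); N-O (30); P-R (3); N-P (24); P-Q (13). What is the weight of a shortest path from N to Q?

37

Checking several routes:
N -> R -> P -> Q: 27 + 3 + 13 = 43
N -> O -> Q: 30 + 12 = 42
N -> P -> Q: 24 + 13 = 37
N -> P -> O -> Q: 24 + 16 + 12 = 52
Shortest: 37.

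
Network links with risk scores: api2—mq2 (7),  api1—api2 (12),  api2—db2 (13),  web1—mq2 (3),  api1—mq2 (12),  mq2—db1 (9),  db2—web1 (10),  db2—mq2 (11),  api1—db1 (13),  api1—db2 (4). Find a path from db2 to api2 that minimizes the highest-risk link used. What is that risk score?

10

Comparing a few candidate routes:
db2→mq2→api2: max(11, 7) = 11
db2→mq2→api1→api2: max(11, 12, 12) = 12
db2→web1→mq2→api2: max(10, 3, 7) = 10
db2→web1→mq2→api1→api2: max(10, 3, 12, 12) = 12
db2→api1→api2: max(4, 12) = 12
Best route has worst link 10.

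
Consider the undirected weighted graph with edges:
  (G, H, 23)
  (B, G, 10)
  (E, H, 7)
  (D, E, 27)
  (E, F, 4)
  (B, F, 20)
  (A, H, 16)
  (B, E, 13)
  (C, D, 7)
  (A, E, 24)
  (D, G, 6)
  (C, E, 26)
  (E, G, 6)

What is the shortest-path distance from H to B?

A few of the H→B routes:
H - G - B: 23 + 10 = 33
H - E - F - B: 7 + 4 + 20 = 31
H - E - B: 7 + 13 = 20
H - E - D - G - B: 7 + 27 + 6 + 10 = 50
H - E - G - B: 7 + 6 + 10 = 23
H - G - E - B: 23 + 6 + 13 = 42
Shortest: 20.

20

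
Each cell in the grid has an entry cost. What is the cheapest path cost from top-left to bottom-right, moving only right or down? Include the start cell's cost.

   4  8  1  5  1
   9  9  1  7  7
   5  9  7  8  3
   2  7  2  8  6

35

Best path: (0,0)→(0,1)→(0,2)→(0,3)→(0,4)→(1,4)→(2,4)→(3,4)
Cost: 4 + 8 + 1 + 5 + 1 + 7 + 3 + 6 = 35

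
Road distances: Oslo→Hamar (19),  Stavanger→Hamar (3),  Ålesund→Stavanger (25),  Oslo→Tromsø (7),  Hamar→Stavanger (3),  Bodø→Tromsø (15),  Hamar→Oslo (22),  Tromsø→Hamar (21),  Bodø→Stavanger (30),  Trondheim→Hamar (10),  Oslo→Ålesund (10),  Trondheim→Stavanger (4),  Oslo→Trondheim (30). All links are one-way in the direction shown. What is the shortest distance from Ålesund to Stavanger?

25

Paths from Ålesund to Stavanger:
Ålesund→Stavanger: 25
The minimum is 25.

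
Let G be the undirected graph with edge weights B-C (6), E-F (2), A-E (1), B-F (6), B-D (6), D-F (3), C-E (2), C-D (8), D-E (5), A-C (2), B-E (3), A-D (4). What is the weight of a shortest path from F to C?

4

A few of the F→C routes:
F - E - A - C: 2 + 1 + 2 = 5
F - E - C: 2 + 2 = 4
F - D - A - C: 3 + 4 + 2 = 9
The minimum is 4.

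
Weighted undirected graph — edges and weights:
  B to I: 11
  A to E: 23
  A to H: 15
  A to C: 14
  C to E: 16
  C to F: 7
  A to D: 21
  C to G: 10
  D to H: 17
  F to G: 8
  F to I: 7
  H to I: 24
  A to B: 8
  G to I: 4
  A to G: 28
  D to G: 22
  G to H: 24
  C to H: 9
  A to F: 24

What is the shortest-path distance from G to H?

Checking several routes:
G -> C -> H: 10 + 9 = 19
G -> I -> H: 4 + 24 = 28
G -> I -> B -> A -> H: 4 + 11 + 8 + 15 = 38
G -> F -> C -> H: 8 + 7 + 9 = 24
G -> I -> F -> C -> H: 4 + 7 + 7 + 9 = 27
G -> H: 24
The minimum is 19.

19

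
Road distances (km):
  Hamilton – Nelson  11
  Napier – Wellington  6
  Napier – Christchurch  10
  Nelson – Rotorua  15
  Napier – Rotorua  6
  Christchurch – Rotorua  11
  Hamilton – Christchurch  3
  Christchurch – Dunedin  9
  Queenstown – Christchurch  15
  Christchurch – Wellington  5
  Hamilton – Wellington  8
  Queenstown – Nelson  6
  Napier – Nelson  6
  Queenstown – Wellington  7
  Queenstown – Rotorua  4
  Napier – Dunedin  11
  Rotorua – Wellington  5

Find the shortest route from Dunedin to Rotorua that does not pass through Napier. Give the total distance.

Checking several routes:
Dunedin -> Christchurch -> Hamilton -> Wellington -> Rotorua: 9 + 3 + 8 + 5 = 25
Dunedin -> Christchurch -> Wellington -> Rotorua: 9 + 5 + 5 = 19
Dunedin -> Christchurch -> Rotorua: 9 + 11 = 20
Best route has total 19 km.

19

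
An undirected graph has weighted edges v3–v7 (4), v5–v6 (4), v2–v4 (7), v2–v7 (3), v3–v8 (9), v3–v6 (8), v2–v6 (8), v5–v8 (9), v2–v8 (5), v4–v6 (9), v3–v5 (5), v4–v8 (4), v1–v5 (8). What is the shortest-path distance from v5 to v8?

Comparing a few candidate routes:
v5-v6-v2-v8: 4 + 8 + 5 = 17
v5-v3-v8: 5 + 9 = 14
v5-v8: 9
Best route has total 9.

9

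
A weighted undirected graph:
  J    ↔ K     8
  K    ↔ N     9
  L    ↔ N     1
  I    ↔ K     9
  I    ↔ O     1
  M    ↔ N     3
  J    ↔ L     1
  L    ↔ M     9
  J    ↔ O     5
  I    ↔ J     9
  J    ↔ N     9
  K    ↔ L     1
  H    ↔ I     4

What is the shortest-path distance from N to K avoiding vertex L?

Candidate routes:
N-J-I-K: 9 + 9 + 9 = 27
N-K: 9
N-J-K: 9 + 8 = 17
N-J-O-I-K: 9 + 5 + 1 + 9 = 24
Shortest: 9.

9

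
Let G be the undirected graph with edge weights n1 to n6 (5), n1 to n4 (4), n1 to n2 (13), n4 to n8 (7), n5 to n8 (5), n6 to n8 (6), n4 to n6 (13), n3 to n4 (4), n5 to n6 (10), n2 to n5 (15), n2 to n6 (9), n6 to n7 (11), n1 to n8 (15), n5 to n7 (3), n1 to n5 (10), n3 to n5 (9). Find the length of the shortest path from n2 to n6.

Checking several routes:
n2-n5-n8-n6: 15 + 5 + 6 = 26
n2-n5-n6: 15 + 10 = 25
n2-n1-n6: 13 + 5 = 18
n2-n6: 9
The minimum is 9.

9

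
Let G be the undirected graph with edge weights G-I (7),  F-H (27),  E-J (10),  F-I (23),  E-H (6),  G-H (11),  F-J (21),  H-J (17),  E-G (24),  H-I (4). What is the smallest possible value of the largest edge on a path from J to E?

Checking several routes:
J - F - I - G - H - E: max(21, 23, 7, 11, 6) = 23
J - E: max(10) = 10
J - H - E: max(17, 6) = 17
Smallest bottleneck: 10.

10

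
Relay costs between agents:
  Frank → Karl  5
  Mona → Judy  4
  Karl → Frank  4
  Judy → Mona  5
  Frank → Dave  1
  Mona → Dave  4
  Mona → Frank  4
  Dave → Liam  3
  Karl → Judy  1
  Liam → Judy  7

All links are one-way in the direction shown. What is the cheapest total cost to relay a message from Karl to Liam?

8

Routes from Karl to Liam:
Karl-Frank-Dave-Liam: 4 + 1 + 3 = 8
Karl-Judy-Mona-Dave-Liam: 1 + 5 + 4 + 3 = 13
Karl-Judy-Mona-Frank-Dave-Liam: 1 + 5 + 4 + 1 + 3 = 14
The minimum is 8.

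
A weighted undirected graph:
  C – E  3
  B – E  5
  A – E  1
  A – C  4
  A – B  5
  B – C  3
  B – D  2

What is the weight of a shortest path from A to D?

Some routes from A to D:
A - B - D: 5 + 2 = 7
A - E - B - D: 1 + 5 + 2 = 8
A - E - C - B - D: 1 + 3 + 3 + 2 = 9
A - C - B - D: 4 + 3 + 2 = 9
The minimum is 7.

7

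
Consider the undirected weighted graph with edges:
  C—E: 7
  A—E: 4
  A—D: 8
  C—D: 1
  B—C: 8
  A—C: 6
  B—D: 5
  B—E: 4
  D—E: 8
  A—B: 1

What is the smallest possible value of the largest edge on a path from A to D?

A few of the A→D routes:
A-C-E-B-D: max(6, 7, 4, 5) = 7
A-E-B-D: max(4, 4, 5) = 5
A-C-D: max(6, 1) = 6
A-E-C-D: max(4, 7, 1) = 7
A-B-D: max(1, 5) = 5
Smallest bottleneck: 5.

5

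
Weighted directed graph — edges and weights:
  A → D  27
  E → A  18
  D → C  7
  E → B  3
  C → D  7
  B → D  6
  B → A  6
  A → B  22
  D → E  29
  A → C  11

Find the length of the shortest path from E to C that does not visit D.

Paths from E to C avoiding D:
E → A → C: 18 + 11 = 29
E → B → A → C: 3 + 6 + 11 = 20
Shortest: 20.

20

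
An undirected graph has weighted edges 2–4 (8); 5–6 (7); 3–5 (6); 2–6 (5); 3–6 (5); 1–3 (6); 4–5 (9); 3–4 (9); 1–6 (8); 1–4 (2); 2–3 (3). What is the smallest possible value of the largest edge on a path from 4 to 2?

6

Comparing a few candidate routes:
4 - 1 - 3 - 6 - 2: max(2, 6, 5, 5) = 6
4 - 1 - 3 - 2: max(2, 6, 3) = 6
4 - 2: max(8) = 8
4 - 1 - 3 - 5 - 6 - 2: max(2, 6, 6, 7, 5) = 7
Smallest bottleneck: 6.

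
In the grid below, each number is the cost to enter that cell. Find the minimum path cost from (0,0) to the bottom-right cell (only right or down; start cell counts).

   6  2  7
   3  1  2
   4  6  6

17

Best path: (0,0)→(0,1)→(1,1)→(1,2)→(2,2)
Cost: 6 + 2 + 1 + 2 + 6 = 17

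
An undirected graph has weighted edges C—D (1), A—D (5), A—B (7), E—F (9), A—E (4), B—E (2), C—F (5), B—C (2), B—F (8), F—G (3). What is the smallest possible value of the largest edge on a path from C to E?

Comparing a few candidate routes:
C → F → B → A → E: max(5, 8, 7, 4) = 8
C → D → A → E: max(1, 5, 4) = 5
C → D → A → B → E: max(1, 5, 7, 2) = 7
C → B → E: max(2, 2) = 2
C → B → A → E: max(2, 7, 4) = 7
The minimum achievable maximum is 2.

2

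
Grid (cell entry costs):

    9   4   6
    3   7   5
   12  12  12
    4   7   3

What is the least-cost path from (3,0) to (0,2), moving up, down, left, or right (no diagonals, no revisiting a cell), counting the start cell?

Path r3c0 r2c0 r1c0 r1c1 r0c1 r0c2: 4 + 12 + 3 + 7 + 4 + 6 = 36.

36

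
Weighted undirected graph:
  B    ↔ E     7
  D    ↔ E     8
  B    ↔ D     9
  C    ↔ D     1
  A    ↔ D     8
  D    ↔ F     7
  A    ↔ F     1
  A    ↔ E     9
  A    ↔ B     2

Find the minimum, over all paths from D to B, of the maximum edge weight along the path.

A few of the D→B routes:
D - A - B: max(8, 2) = 8
D - F - A - B: max(7, 1, 2) = 7
D - E - B: max(8, 7) = 8
Smallest bottleneck: 7.

7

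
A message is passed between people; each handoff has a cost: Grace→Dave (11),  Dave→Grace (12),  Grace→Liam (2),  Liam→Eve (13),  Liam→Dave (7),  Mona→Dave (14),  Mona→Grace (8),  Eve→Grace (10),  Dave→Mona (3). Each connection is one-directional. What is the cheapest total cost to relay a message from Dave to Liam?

13

Routes from Dave to Liam:
Dave - Grace - Liam: 12 + 2 = 14
Dave - Mona - Grace - Liam: 3 + 8 + 2 = 13
Best route has total 13.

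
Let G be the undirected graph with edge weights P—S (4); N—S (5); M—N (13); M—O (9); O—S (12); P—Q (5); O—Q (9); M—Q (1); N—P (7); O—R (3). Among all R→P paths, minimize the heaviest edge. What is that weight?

9

Some routes from R to P:
R-O-M-N-P: max(3, 9, 13, 7) = 13
R-O-S-P: max(3, 12, 4) = 12
R-O-S-N-P: max(3, 12, 5, 7) = 12
R-O-M-N-S-P: max(3, 9, 13, 5, 4) = 13
R-O-M-Q-P: max(3, 9, 1, 5) = 9
R-O-Q-P: max(3, 9, 5) = 9
Best route has worst link 9.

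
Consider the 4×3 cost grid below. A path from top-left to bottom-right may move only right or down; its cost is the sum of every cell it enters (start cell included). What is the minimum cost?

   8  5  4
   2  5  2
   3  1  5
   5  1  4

One optimal route is r0c0→r1c0→r2c0→r2c1→r3c1→r3c2.
Its cost is 8 + 2 + 3 + 1 + 1 + 4 = 19.
For comparison, the top-then-right route costs 28.

19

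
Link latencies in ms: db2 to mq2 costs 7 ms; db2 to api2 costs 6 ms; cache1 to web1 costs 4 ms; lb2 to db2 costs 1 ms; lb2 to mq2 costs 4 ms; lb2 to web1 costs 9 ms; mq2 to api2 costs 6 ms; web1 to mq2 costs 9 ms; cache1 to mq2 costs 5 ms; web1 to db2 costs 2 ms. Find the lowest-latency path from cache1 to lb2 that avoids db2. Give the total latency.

Comparing a few candidate routes:
cache1 - mq2 - lb2: 5 + 4 = 9
cache1 - web1 - mq2 - lb2: 4 + 9 + 4 = 17
cache1 - web1 - lb2: 4 + 9 = 13
Shortest: 9 ms.

9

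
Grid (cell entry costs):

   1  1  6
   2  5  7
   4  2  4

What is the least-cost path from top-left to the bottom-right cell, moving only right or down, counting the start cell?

13

One optimal route is r0c0 r0c1 r1c1 r2c1 r2c2.
Its cost is 1 + 1 + 5 + 2 + 4 = 13.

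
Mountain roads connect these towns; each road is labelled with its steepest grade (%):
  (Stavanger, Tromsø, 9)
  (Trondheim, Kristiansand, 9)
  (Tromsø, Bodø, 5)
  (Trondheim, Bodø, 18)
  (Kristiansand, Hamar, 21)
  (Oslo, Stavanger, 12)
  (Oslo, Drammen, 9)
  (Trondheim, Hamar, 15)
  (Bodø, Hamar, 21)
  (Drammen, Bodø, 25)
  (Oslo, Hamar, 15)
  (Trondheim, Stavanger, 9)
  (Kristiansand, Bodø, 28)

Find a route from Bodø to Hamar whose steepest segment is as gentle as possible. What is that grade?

15

Some routes from Bodø to Hamar:
Bodø→Tromsø→Stavanger→Oslo→Hamar: max(5, 9, 12, 15) = 15
Bodø→Trondheim→Stavanger→Oslo→Hamar: max(18, 9, 12, 15) = 18
Bodø→Hamar: max(21) = 21
Bodø→Tromsø→Stavanger→Trondheim→Hamar: max(5, 9, 9, 15) = 15
Bodø→Trondheim→Hamar: max(18, 15) = 18
Best route has worst link 15%.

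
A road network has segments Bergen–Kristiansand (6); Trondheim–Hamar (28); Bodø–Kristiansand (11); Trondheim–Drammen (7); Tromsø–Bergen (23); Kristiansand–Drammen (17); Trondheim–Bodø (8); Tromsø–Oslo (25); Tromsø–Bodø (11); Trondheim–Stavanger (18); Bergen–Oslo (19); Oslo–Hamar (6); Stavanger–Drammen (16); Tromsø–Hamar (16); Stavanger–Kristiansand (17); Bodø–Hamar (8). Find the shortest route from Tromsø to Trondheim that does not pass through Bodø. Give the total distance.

Some routes from Tromsø to Trondheim avoiding Bodø:
Tromsø → Oslo → Hamar → Trondheim: 25 + 6 + 28 = 59
Tromsø → Hamar → Trondheim: 16 + 28 = 44
Tromsø → Bergen → Kristiansand → Drammen → Trondheim: 23 + 6 + 17 + 7 = 53
Tromsø → Bergen → Kristiansand → Stavanger → Drammen → Trondheim: 23 + 6 + 17 + 16 + 7 = 69
Tromsø → Hamar → Oslo → Bergen → Kristiansand → Drammen → Trondheim: 16 + 6 + 19 + 6 + 17 + 7 = 71
Tromsø → Bergen → Kristiansand → Stavanger → Trondheim: 23 + 6 + 17 + 18 = 64
Shortest: 44.

44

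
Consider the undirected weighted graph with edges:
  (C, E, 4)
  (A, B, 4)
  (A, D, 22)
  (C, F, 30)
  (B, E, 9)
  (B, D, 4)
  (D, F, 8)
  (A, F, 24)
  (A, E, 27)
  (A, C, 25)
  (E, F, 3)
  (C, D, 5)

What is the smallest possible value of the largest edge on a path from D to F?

A few of the D→F routes:
D→F: max(8) = 8
D→B→E→F: max(4, 9, 3) = 9
D→C→E→F: max(5, 4, 3) = 5
Best route has worst link 5.

5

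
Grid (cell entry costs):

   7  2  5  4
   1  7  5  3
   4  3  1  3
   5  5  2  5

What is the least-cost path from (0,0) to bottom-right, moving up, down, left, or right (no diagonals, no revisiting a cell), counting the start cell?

Cheapest: (0,0) -> (1,0) -> (2,0) -> (2,1) -> (2,2) -> (3,2) -> (3,3)
  7 + 1 + 4 + 3 + 1 + 2 + 5 = 23

23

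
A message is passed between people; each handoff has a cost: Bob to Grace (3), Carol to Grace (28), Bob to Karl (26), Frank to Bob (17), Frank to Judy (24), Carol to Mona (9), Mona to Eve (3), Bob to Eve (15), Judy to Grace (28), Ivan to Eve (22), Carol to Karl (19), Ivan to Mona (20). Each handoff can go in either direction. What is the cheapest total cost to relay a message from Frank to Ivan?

Comparing a few candidate routes:
Frank - Bob - Grace - Carol - Mona - Ivan: 17 + 3 + 28 + 9 + 20 = 77
Frank - Bob - Eve - Mona - Ivan: 17 + 15 + 3 + 20 = 55
Frank - Bob - Eve - Ivan: 17 + 15 + 22 = 54
The minimum is 54.

54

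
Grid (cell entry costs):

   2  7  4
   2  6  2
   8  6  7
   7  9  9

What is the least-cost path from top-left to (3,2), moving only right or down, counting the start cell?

Path (0,0) (1,0) (1,1) (1,2) (2,2) (3,2): 2 + 2 + 6 + 2 + 7 + 9 = 28.

28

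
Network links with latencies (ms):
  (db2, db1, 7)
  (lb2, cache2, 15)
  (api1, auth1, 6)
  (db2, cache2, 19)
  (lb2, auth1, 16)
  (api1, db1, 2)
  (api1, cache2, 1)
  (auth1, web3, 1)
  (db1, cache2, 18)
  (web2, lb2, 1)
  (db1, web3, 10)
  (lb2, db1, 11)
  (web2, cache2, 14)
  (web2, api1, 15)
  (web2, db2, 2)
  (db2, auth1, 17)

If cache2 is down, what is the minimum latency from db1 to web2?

9

A few of the db1→web2 routes:
db1 -> api1 -> web2: 2 + 15 = 17
db1 -> lb2 -> web2: 11 + 1 = 12
db1 -> db2 -> web2: 7 + 2 = 9
Shortest: 9 ms.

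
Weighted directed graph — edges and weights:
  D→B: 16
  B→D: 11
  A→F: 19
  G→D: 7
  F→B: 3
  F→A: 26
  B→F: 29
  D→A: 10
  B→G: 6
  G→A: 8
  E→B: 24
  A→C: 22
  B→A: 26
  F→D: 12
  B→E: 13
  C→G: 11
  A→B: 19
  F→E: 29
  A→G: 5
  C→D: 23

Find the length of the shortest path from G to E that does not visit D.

40

Paths from G to E avoiding D:
G -> A -> F -> E: 8 + 19 + 29 = 56
G -> A -> B -> E: 8 + 19 + 13 = 40
G -> A -> F -> B -> E: 8 + 19 + 3 + 13 = 43
G -> A -> B -> F -> E: 8 + 19 + 29 + 29 = 85
Shortest: 40.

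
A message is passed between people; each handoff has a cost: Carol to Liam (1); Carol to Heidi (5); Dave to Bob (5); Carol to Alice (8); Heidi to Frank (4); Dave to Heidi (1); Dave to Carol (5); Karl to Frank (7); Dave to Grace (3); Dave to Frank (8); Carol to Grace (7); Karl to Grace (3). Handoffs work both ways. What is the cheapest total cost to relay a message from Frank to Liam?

10

Some routes from Frank to Liam:
Frank-Dave-Heidi-Carol-Liam: 8 + 1 + 5 + 1 = 15
Frank-Heidi-Dave-Grace-Carol-Liam: 4 + 1 + 3 + 7 + 1 = 16
Frank-Heidi-Dave-Carol-Liam: 4 + 1 + 5 + 1 = 11
Frank-Heidi-Carol-Liam: 4 + 5 + 1 = 10
Frank-Dave-Carol-Liam: 8 + 5 + 1 = 14
Best route has total 10.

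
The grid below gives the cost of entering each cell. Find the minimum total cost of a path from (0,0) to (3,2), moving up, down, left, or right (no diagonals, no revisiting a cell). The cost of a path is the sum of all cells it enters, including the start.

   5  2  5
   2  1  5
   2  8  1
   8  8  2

16

Take (0,0)→(0,1)→(1,1)→(1,2)→(2,2)→(3,2) for a total of 5 + 2 + 1 + 5 + 1 + 2 = 16.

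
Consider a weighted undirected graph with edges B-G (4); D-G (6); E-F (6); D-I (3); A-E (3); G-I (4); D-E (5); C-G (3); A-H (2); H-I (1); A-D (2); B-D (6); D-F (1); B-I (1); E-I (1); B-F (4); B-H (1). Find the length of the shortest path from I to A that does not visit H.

4

Some routes from I to A avoiding H:
I→B→F→D→A: 1 + 4 + 1 + 2 = 8
I→E→A: 1 + 3 = 4
I→D→A: 3 + 2 = 5
The minimum is 4.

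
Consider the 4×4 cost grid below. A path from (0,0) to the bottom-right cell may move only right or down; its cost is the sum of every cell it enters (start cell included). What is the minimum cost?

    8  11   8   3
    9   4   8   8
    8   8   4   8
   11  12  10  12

Take r0c0 r1c0 r1c1 r1c2 r2c2 r2c3 r3c3 for a total of 8 + 9 + 4 + 8 + 4 + 8 + 12 = 53.
(Top row then right column would cost 58.)

53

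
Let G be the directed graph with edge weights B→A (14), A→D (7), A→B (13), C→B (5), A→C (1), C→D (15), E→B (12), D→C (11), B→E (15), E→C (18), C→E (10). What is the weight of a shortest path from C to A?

Routes from C to A:
C-B-A: 5 + 14 = 19
C-E-B-A: 10 + 12 + 14 = 36
Shortest: 19.

19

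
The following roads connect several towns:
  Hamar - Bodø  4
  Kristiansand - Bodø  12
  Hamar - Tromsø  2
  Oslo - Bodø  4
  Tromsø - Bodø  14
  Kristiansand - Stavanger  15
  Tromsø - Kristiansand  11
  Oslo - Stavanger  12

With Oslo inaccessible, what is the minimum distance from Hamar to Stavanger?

Paths from Hamar to Stavanger avoiding Oslo:
Hamar→Bodø→Kristiansand→Stavanger: 4 + 12 + 15 = 31
Hamar→Bodø→Tromsø→Kristiansand→Stavanger: 4 + 14 + 11 + 15 = 44
Hamar→Tromsø→Kristiansand→Stavanger: 2 + 11 + 15 = 28
Hamar→Tromsø→Bodø→Kristiansand→Stavanger: 2 + 14 + 12 + 15 = 43
Best route has total 28.

28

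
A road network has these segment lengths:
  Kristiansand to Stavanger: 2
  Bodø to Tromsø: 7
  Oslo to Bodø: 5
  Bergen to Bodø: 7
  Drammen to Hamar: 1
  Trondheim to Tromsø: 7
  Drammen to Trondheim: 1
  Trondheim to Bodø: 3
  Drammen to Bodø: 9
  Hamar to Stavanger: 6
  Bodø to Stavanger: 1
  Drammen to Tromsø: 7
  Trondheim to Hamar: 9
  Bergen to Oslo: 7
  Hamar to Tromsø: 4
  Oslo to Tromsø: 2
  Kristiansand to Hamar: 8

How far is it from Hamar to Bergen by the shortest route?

Some routes from Hamar to Bergen:
Hamar → Stavanger → Bodø → Bergen: 6 + 1 + 7 = 14
Hamar → Drammen → Tromsø → Oslo → Bergen: 1 + 7 + 2 + 7 = 17
Hamar → Tromsø → Oslo → Bergen: 4 + 2 + 7 = 13
Hamar → Drammen → Trondheim → Bodø → Oslo → Bergen: 1 + 1 + 3 + 5 + 7 = 17
Hamar → Drammen → Bodø → Bergen: 1 + 9 + 7 = 17
Hamar → Drammen → Trondheim → Bodø → Bergen: 1 + 1 + 3 + 7 = 12
Best route has total 12.

12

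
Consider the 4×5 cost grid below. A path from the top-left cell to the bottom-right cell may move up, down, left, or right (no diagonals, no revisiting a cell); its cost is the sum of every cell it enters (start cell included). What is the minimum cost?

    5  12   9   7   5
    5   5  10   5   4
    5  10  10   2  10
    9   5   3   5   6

43

Cheapest: r0c0 -> r1c0 -> r1c1 -> r1c2 -> r1c3 -> r2c3 -> r3c3 -> r3c4
  5 + 5 + 5 + 10 + 5 + 2 + 5 + 6 = 43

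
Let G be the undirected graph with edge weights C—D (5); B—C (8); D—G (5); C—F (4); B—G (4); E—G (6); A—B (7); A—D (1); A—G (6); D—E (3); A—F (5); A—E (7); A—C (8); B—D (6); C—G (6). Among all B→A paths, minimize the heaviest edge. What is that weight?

5

A few of the B→A routes:
B→G→C→F→A: max(4, 6, 4, 5) = 6
B→G→D→C→F→A: max(4, 5, 5, 4, 5) = 5
B→G→A: max(4, 6) = 6
B→G→D→A: max(4, 5, 1) = 5
B→G→C→D→A: max(4, 6, 5, 1) = 6
The minimum achievable maximum is 5.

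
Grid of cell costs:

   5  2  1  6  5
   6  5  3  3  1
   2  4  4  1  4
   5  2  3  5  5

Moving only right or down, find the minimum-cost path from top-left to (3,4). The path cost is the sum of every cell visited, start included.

24

Path (0,0) -> (0,1) -> (0,2) -> (1,2) -> (1,3) -> (1,4) -> (2,4) -> (3,4): 5 + 2 + 1 + 3 + 3 + 1 + 4 + 5 = 24.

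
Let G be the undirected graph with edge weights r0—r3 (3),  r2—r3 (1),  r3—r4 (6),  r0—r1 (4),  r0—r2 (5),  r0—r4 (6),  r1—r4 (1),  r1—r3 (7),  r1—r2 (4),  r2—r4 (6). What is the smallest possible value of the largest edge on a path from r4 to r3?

Checking several routes:
r4 -> r1 -> r2 -> r0 -> r3: max(1, 4, 5, 3) = 5
r4 -> r1 -> r2 -> r3: max(1, 4, 1) = 4
r4 -> r1 -> r0 -> r3: max(1, 4, 3) = 4
Best route has worst link 4.

4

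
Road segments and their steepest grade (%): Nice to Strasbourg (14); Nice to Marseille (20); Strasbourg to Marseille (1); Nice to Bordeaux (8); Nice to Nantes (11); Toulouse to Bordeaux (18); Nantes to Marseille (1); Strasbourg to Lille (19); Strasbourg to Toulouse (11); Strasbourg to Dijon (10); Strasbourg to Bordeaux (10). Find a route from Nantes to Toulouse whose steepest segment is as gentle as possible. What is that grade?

A few of the Nantes→Toulouse routes:
Nantes - Nice - Bordeaux - Strasbourg - Toulouse: max(11, 8, 10, 11) = 11
Nantes - Nice - Strasbourg - Toulouse: max(11, 14, 11) = 14
Nantes - Nice - Strasbourg - Bordeaux - Toulouse: max(11, 14, 10, 18) = 18
Nantes - Marseille - Strasbourg - Toulouse: max(1, 1, 11) = 11
Nantes - Nice - Bordeaux - Toulouse: max(11, 8, 18) = 18
Nantes - Marseille - Strasbourg - Nice - Bordeaux - Toulouse: max(1, 1, 14, 8, 18) = 18
Best route has worst link 11%.

11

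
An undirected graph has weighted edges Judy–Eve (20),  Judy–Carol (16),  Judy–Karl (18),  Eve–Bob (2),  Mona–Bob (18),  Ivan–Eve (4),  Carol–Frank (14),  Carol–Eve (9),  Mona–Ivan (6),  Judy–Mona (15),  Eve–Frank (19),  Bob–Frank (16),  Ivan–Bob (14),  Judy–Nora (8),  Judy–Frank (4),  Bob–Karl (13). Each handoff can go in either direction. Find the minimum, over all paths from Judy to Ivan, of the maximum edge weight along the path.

Comparing a few candidate routes:
Judy-Frank-Carol-Eve-Bob-Ivan: max(4, 14, 9, 2, 14) = 14
Judy-Frank-Bob-Eve-Ivan: max(4, 16, 2, 4) = 16
Judy-Frank-Carol-Eve-Ivan: max(4, 14, 9, 4) = 14
Judy-Frank-Bob-Ivan: max(4, 16, 14) = 16
Judy-Mona-Ivan: max(15, 6) = 15
The minimum achievable maximum is 14.

14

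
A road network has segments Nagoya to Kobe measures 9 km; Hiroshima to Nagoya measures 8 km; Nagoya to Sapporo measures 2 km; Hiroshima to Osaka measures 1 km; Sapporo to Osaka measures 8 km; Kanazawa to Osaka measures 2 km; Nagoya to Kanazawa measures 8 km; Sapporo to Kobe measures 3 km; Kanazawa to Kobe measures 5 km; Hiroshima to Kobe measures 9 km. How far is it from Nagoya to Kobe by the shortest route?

Comparing a few candidate routes:
Nagoya→Hiroshima→Kobe: 8 + 9 = 17
Nagoya→Hiroshima→Osaka→Kanazawa→Kobe: 8 + 1 + 2 + 5 = 16
Nagoya→Kobe: 9
Nagoya→Sapporo→Kobe: 2 + 3 = 5
Nagoya→Kanazawa→Kobe: 8 + 5 = 13
The minimum is 5 km.

5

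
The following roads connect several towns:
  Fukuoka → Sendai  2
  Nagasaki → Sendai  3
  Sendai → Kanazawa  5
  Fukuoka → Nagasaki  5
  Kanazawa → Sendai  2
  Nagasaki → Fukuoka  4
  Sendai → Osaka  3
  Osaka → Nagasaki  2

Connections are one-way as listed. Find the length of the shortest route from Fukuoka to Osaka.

Routes from Fukuoka to Osaka:
Fukuoka→Nagasaki→Sendai→Osaka: 5 + 3 + 3 = 11
Fukuoka→Sendai→Osaka: 2 + 3 = 5
The minimum is 5.

5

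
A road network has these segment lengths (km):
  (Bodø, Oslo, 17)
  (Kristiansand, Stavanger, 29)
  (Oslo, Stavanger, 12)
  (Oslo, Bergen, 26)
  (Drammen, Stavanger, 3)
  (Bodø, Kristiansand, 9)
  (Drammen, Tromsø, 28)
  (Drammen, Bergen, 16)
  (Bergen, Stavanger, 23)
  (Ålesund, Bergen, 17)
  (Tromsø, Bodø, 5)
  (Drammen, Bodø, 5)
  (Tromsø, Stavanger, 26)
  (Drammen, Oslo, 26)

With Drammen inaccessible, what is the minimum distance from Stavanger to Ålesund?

40

Candidate routes:
Stavanger -> Oslo -> Bergen -> Ålesund: 12 + 26 + 17 = 55
Stavanger -> Kristiansand -> Bodø -> Oslo -> Bergen -> Ålesund: 29 + 9 + 17 + 26 + 17 = 98
Stavanger -> Tromsø -> Bodø -> Oslo -> Bergen -> Ålesund: 26 + 5 + 17 + 26 + 17 = 91
Stavanger -> Bergen -> Ålesund: 23 + 17 = 40
Shortest: 40 km.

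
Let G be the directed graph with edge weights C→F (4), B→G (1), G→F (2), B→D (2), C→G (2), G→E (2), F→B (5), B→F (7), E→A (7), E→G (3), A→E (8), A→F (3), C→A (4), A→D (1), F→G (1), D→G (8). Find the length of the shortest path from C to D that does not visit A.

Routes from C to D avoiding A:
C - F - B - D: 4 + 5 + 2 = 11
C - G - F - B - D: 2 + 2 + 5 + 2 = 11
Shortest: 11.

11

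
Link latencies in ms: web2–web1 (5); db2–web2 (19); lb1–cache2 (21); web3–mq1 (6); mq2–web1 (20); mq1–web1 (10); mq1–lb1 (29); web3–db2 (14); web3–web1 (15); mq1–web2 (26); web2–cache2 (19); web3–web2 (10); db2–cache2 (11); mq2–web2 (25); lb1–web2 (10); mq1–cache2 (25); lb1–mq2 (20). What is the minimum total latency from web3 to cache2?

25

Some routes from web3 to cache2:
web3 -> web1 -> web2 -> cache2: 15 + 5 + 19 = 39
web3 -> mq1 -> web1 -> web2 -> cache2: 6 + 10 + 5 + 19 = 40
web3 -> web2 -> cache2: 10 + 19 = 29
web3 -> mq1 -> cache2: 6 + 25 = 31
web3 -> db2 -> cache2: 14 + 11 = 25
web3 -> web2 -> db2 -> cache2: 10 + 19 + 11 = 40
Best route has total 25 ms.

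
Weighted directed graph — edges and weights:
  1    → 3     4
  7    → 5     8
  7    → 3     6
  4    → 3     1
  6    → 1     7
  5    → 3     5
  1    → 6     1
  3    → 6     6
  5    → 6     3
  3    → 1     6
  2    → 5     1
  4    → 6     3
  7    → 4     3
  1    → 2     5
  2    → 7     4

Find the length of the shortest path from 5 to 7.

Candidate routes:
5 - 3 - 6 - 1 - 2 - 7: 5 + 6 + 7 + 5 + 4 = 27
5 - 3 - 1 - 2 - 7: 5 + 6 + 5 + 4 = 20
5 - 6 - 1 - 2 - 7: 3 + 7 + 5 + 4 = 19
Shortest: 19.

19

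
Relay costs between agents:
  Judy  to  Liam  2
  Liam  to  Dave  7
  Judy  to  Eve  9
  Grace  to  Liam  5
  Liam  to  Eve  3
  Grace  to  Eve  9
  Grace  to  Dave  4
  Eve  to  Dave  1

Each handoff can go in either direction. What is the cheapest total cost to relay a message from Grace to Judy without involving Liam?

Paths from Grace to Judy avoiding Liam:
Grace -> Eve -> Judy: 9 + 9 = 18
Grace -> Dave -> Eve -> Judy: 4 + 1 + 9 = 14
Shortest: 14.

14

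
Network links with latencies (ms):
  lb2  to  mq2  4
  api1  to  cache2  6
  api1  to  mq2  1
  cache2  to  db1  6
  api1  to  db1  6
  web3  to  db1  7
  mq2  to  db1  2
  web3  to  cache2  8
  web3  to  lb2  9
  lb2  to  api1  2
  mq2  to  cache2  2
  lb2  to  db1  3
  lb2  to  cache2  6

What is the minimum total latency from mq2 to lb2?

Some routes from mq2 to lb2:
mq2 → lb2: 4
mq2 → api1 → lb2: 1 + 2 = 3
mq2 → cache2 → api1 → lb2: 2 + 6 + 2 = 10
mq2 → db1 → lb2: 2 + 3 = 5
mq2 → cache2 → lb2: 2 + 6 = 8
Shortest: 3 ms.

3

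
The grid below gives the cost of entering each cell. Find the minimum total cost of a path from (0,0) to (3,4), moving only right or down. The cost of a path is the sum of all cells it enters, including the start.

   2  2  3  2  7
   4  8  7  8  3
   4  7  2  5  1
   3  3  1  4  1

Path (0,0) → (0,1) → (0,2) → (0,3) → (0,4) → (1,4) → (2,4) → (3,4): 2 + 2 + 3 + 2 + 7 + 3 + 1 + 1 = 21.

21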